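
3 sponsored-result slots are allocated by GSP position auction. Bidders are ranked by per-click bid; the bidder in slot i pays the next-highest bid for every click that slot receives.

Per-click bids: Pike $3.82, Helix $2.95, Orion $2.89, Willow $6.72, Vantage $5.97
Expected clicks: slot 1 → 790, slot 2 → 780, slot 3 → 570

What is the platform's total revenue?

Sorting advertisers: $6.72 (Willow) > $5.97 (Vantage) > $3.82 (Pike) > $2.95 (Helix) > …
Slot 1: Willow pays $5.97 × 790 = $4716.30
Slot 2: Vantage pays $3.82 × 780 = $2979.60
Slot 3: Pike pays $2.95 × 570 = $1681.50
Total = $9377.40

Total revenue: $9377.40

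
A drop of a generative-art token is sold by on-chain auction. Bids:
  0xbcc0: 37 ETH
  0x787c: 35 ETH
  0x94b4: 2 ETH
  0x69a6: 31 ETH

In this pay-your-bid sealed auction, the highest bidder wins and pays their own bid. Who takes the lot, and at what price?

0xbcc0 pays 37 ETH

Bids ranked: 37 (0xbcc0) > 35 (0x787c) > 31 (0x69a6) > 2 (0x94b4)
First-price: 0xbcc0 pays what they bid, 37 ETH.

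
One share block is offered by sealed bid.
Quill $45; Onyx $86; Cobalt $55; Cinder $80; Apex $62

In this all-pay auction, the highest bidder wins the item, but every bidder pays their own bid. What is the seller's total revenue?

Total revenue: $328

Bids ranked: 86 (Onyx) > 80 (Cinder) > 62 (Apex) > 55 (Cobalt) > 45 (Quill)
Every bidder forfeits their bid regardless of winning.
Revenue = 45 + 86 + 55 + 80 + 62 = $328.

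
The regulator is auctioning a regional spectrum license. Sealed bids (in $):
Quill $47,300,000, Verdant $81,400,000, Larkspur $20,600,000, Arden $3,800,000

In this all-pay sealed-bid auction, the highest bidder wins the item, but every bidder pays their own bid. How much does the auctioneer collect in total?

All-pay sealed-bid auction: the highest bidder wins the item, but every bidder pays their own bid.
Bids ranked: 81,400,000 (Verdant) > 47,300,000 (Quill) > 20,600,000 (Larkspur) > 3,800,000 (Arden)
Verdant wins with the top bid; all bids are sunk regardless.
Every bidder forfeits their bid regardless of winning.
Revenue = 47,300,000 + 81,400,000 + 20,600,000 + 3,800,000 = $153,100,000.

Total revenue: $153,100,000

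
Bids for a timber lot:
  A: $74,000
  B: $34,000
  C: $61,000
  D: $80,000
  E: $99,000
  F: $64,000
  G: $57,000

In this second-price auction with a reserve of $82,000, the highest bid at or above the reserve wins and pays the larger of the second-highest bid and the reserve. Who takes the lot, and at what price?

E pays $82,000

Sorting bids: 99,000 (E) > 80,000 (D) > 74,000 (A) > 64,000 (F) > 61,000 (C) > 57,000 (G) > …
E has the top bid at or above the reserve ($99,000).
Second-highest bid $80,000 is below the reserve $82,000, so the reserve binds → payment $82,000.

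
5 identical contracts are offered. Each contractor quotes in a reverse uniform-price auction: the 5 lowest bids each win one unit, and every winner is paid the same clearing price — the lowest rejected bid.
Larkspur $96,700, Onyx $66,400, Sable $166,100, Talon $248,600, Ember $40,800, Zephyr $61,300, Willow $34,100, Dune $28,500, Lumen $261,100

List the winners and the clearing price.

Ordering the bids: 28,500 (Dune), 34,100 (Willow), 40,800 (Ember), 61,300 (Zephyr), 66,400 (Onyx), 96,700 (Larkspur), 166,100 (Sable), …
Lowest 5: Dune, Willow, Ember, Zephyr, Onyx.
Clearing price = lowest rejected bid = $96,700.

Dune, Willow, Ember, Zephyr, Onyx; each is paid $96,700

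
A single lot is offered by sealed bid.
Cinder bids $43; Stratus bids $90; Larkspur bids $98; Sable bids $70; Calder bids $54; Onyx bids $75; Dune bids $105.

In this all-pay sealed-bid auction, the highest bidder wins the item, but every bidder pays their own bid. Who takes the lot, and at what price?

Dune pays $105

All-pay sealed-bid auction: the highest bidder wins the item, but every bidder pays their own bid.
Bids in order: 105 (Dune) > 98 (Larkspur) > 90 (Stratus) > 75 (Onyx) > 70 (Sable) > 54 (Calder) > …
Dune is highest and takes the item; every bidder forfeits their bid.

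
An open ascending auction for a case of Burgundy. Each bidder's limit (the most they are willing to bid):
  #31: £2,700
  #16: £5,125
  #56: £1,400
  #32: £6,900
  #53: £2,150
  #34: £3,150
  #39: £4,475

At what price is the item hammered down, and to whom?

Limits in order: 6,900 (#32) > 5,125 (#16) > 4,475 (#39) > 3,150 (#34) > 2,700 (#31) > 2,150 (#53) > …
Bidding ends when #16 exits at £5,125; #32 takes it.

#32 wins at £5,125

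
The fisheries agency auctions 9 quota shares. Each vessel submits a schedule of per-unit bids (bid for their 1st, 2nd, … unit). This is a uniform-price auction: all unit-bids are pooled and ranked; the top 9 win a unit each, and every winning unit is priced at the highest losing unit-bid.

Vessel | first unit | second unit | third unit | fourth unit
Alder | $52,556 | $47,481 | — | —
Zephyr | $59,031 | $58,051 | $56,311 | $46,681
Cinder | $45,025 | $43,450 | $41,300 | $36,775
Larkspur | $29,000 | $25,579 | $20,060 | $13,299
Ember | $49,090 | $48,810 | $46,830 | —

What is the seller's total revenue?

Merging the schedules and taking the best 9: 59,031 (Zephyr-1), 58,051 (Zephyr-2), 56,311 (Zephyr-3), 52,556 (Alder-1), 49,090 (Ember-1), 48,810 (Ember-2), 47,481 (Alder-2), 46,830 (Ember-3), 46,681 (Zephyr-4)
First bid not allocated: $45,025.
Allocation: Alder 2, Ember 3, Zephyr 4. Every unit priced at $45,025.
Revenue = 9 × 45,025 = $405,225.

Total revenue: $405,225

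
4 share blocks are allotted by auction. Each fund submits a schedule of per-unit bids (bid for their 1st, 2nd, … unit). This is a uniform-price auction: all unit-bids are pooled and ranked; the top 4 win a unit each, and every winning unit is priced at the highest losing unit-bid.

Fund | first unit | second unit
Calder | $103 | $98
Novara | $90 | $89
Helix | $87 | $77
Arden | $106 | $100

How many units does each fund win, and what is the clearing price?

Arden 2, Calder 2; clearing price $90

Merging the schedules and taking the best 4: 106 (Arden-1), 103 (Calder-1), 100 (Arden-2), 98 (Calder-2)
Highest rejected unit-bid = $90.
Allocation: Arden 2, Calder 2.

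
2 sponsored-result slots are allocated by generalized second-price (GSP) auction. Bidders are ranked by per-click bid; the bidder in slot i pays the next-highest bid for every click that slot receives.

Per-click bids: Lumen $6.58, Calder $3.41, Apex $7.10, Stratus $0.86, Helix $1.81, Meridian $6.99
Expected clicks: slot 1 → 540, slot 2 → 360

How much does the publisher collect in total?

Total revenue: $6143.40

Per-click bids in order: $7.10 (Apex) > $6.99 (Meridian) > $6.58 (Lumen) > …
Slot 1: Apex pays $6.99 × 540 = $3774.60
Slot 2: Meridian pays $6.58 × 360 = $2368.80
Total = $6143.40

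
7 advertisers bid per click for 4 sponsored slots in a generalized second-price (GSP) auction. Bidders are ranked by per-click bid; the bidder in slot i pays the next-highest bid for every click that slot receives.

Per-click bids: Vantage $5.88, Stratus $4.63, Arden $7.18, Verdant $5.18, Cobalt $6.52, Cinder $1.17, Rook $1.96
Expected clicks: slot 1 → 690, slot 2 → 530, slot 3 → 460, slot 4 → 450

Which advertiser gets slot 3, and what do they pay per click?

Vantage; $5.18 per click

Ranked by bid: $7.18 (Arden) > $6.52 (Cobalt) > $5.88 (Vantage) > $5.18 (Verdant) > $4.63 (Stratus) > …
Slot 3 goes to the third-ranked bidder, Vantage, who pays the next bid down: $5.18/click.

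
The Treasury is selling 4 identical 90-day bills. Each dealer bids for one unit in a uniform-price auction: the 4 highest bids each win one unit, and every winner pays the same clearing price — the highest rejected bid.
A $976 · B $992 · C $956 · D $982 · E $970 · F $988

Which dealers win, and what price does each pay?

B, F, D, A; each pays $970

Ordering the bids: 992 (B), 988 (F), 982 (D), 976 (A), 970 (E), 956 (C)
Top 4: B, F, D, A.
Clearing price = highest rejected bid = $970.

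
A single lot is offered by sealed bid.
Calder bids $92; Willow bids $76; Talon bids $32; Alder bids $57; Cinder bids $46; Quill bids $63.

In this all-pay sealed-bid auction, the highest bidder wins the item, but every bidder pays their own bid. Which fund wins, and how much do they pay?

Calder pays $92

Bids in order: 92 (Calder) > 76 (Willow) > 63 (Quill) > 57 (Alder) > 46 (Cinder) > 32 (Talon)
Calder is highest and takes the item; every bidder forfeits their bid.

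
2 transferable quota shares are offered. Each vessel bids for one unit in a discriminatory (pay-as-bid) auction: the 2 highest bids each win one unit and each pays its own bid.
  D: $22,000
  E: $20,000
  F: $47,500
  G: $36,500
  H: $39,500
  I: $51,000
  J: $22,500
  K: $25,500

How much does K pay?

K pays $0

Sorting: 51,000 (I), 47,500 (F), 39,500 (H), 36,500 (G), …
Top 2: I, F.
K does not win → $0.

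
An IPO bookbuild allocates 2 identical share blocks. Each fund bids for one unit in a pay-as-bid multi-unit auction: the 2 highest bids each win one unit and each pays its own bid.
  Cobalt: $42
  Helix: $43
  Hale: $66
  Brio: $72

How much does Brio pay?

Sorting: 72 (Brio), 66 (Hale), 43 (Helix), 42 (Cobalt)
The 2 highest are Brio, Hale.
Brio wins → own bid $72.

Brio pays $72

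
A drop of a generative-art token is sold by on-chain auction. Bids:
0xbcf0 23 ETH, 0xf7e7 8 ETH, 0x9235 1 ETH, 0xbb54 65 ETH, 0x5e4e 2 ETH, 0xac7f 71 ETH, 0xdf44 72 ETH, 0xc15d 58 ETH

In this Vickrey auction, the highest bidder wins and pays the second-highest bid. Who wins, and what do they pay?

0xdf44 pays 71 ETH

Bids in order: 72 (0xdf44) > 71 (0xac7f) > 65 (0xbb54) > 58 (0xc15d) > 23 (0xbcf0) > 8 (0xf7e7) > …
Second-price: 0xdf44 pays 0xac7f's bid of 71 ETH.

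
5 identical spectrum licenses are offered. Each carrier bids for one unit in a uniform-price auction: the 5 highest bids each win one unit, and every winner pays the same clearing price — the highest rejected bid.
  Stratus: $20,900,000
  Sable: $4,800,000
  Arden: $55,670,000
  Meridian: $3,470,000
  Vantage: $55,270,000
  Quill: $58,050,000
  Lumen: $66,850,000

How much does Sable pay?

Sable pays $0

Bids ranked high→low: 66,850,000 (Lumen), 58,050,000 (Quill), 55,670,000 (Arden), 55,270,000 (Vantage), 20,900,000 (Stratus), 4,800,000 (Sable), 3,470,000 (Meridian)
Winners (5 units): Lumen, Quill, Arden, Vantage, Stratus.
First losing bid is Sable's $4,800,000, which sets the uniform price.
Sable does not win → pays $0.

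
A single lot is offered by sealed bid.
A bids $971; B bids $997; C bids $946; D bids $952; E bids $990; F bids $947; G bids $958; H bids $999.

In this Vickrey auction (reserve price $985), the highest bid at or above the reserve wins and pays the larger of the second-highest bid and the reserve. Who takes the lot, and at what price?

Rule: the highest bid at or above the reserve wins and pays the larger of the second-highest bid and the reserve.
Bids ranked: 999 (H) > 997 (B) > 990 (E) > 971 (A) > 958 (G) > 952 (D) > …
Highest eligible bid: H at $999.
Second-highest bid $997 exceeds the reserve $985 → payment $997.

H pays $997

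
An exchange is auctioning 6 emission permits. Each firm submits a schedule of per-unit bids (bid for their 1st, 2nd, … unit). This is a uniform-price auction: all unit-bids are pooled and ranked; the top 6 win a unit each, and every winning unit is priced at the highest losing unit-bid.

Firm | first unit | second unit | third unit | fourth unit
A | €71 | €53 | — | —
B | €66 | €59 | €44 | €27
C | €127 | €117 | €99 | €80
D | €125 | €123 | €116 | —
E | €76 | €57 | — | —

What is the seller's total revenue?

Total revenue: €480

Pooled unit-bids ranked (top 6): 127 (C-1), 125 (D-1), 123 (D-2), 117 (C-2), 116 (D-3), 99 (C-3)
First bid not allocated: €80.
Allocation: C 3, D 3. Every unit priced at €80.
Revenue = 6 × 80 = €480.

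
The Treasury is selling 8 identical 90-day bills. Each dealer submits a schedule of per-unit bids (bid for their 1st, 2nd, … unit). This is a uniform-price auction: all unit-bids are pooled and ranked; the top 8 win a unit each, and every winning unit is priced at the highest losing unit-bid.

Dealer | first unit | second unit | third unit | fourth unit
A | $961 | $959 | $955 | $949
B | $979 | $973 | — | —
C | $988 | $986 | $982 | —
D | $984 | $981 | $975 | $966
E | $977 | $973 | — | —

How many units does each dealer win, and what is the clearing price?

Merging the schedules and taking the best 8: 988 (C-1), 986 (C-2), 984 (D-1), 982 (C-3), 981 (D-2), 979 (B-1), 977 (E-1), 975 (D-3)
The (k+1)-th unit-bid is $973.
Allocation: B 1, C 3, D 3, E 1.

B 1, C 3, D 3, E 1; clearing price $973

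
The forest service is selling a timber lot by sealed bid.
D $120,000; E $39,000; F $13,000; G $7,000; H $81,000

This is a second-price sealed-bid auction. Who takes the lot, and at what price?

D pays $81,000

Bids in order: 120,000 (D) > 81,000 (H) > 39,000 (E) > 13,000 (F) > 7,000 (G)
D is highest; pays the second-highest bid, $81,000.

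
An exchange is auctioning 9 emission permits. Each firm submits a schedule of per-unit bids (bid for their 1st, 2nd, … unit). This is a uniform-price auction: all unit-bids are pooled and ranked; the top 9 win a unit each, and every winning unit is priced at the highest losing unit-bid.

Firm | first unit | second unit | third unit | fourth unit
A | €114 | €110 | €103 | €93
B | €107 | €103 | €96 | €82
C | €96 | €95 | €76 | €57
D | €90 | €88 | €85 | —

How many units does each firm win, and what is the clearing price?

All unit-bids, highest first — top 9: 114 (A-1), 110 (A-2), 107 (B-1), 103 (A-3), 103 (B-2), 96 (B-3), 96 (C-1), 95 (C-2), 93 (A-4)
Highest rejected unit-bid = €90.
Allocation: A 4, B 3, C 2.

A 4, B 3, C 2; clearing price €90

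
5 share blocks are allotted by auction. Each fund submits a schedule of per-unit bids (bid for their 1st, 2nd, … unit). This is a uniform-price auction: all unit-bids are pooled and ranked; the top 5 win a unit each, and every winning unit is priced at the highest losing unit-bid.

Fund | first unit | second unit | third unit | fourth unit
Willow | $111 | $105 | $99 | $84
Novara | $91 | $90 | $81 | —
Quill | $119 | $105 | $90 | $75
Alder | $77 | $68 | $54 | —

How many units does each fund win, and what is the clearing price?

Quill 2, Willow 3; clearing price $91

All unit-bids, highest first — top 5: 119 (Quill-1), 111 (Willow-1), 105 (Willow-2), 105 (Quill-2), 99 (Willow-3)
First bid not allocated: $91.
Allocation: Quill 2, Willow 3.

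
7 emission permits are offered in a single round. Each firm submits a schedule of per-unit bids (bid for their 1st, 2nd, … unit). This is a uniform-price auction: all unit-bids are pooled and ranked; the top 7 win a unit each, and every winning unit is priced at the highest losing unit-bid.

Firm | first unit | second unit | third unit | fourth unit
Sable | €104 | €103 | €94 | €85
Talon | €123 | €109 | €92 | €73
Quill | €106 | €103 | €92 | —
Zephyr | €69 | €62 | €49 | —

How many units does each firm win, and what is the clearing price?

Quill 2, Sable 3, Talon 2; clearing price €92

Pooled unit-bids ranked (top 7): 123 (Talon-1), 109 (Talon-2), 106 (Quill-1), 104 (Sable-1), 103 (Sable-2), 103 (Quill-2), 94 (Sable-3)
First bid not allocated: €92.
Allocation: Quill 2, Sable 3, Talon 2.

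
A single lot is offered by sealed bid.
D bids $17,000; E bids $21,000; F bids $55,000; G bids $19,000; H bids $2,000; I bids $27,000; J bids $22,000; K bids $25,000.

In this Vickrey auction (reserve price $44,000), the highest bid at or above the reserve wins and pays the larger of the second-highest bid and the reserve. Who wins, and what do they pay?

F pays $44,000

Rule: the highest bid at or above the reserve wins and pays the larger of the second-highest bid and the reserve.
Sorting bids: 55,000 (F) > 27,000 (I) > 25,000 (K) > 22,000 (J) > 21,000 (E) > 19,000 (G) > …
Highest eligible bid: F at $55,000.
Second-highest bid $27,000 is below the reserve $44,000, so the reserve binds → payment $44,000.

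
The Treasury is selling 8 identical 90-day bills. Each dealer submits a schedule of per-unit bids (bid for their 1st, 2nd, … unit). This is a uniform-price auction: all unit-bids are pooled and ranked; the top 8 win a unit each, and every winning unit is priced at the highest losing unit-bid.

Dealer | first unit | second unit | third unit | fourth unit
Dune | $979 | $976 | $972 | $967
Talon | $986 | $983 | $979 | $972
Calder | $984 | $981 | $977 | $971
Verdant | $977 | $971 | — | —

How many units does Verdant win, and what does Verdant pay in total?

Verdant: 1 unit, pays $976

Merging the schedules and taking the best 8: 986 (Talon-1), 984 (Calder-1), 983 (Talon-2), 981 (Calder-2), 979 (Dune-1), 979 (Talon-3), 977 (Calder-3), 977 (Verdant-1)
Highest rejected unit-bid = $976.
Verdant wins 1 unit(s) at $976 each.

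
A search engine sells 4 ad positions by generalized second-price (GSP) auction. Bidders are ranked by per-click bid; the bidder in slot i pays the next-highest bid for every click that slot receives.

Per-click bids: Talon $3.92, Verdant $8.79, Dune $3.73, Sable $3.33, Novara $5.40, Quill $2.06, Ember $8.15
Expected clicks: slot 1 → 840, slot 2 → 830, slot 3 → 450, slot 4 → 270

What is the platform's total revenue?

Total revenue: $14099.10

Sorting advertisers: $8.79 (Verdant) > $8.15 (Ember) > $5.40 (Novara) > $3.92 (Talon) > $3.73 (Dune) > …
Slot 1: Verdant pays $8.15 × 840 = $6846.00
Slot 2: Ember pays $5.40 × 830 = $4482.00
Slot 3: Novara pays $3.92 × 450 = $1764.00
Slot 4: Talon pays $3.73 × 270 = $1007.10
Total = $14099.10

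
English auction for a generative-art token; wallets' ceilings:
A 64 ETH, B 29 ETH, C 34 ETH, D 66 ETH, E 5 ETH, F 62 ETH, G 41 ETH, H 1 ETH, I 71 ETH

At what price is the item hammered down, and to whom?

I wins at 66 ETH

Ascending (English) auction: the price rises until one bidder remains; the winner pays the price at which the last rival dropped out.
Limits in order: 71 (I) > 66 (D) > 64 (A) > 62 (F) > 41 (G) > 34 (C) > …
Once the price passes 66 ETH, only I is left; the hammer falls at D's limit of 66 ETH.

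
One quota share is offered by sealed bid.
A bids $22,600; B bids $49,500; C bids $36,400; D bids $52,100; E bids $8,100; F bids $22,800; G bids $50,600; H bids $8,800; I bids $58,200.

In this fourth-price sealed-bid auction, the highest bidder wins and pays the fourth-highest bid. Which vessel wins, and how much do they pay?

Rule: the highest bidder wins and pays the fourth-highest bid.
Sorting bids: 58,200 (I) > 52,100 (D) > 50,600 (G) > 49,500 (B) > 36,400 (C) > 22,800 (F) > …
I is highest; pays the fourth-highest bid, $49,500.

I pays $49,500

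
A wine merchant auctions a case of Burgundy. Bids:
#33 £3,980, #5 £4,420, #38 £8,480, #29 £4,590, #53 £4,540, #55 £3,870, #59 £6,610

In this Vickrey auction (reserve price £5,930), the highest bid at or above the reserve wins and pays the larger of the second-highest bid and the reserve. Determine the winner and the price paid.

Vickrey auction (reserve price £5,930): the highest bid at or above the reserve wins and pays the larger of the second-highest bid and the reserve.
Sorting bids: 8,480 (#38) > 6,610 (#59) > 4,590 (#29) > 4,540 (#53) > 4,420 (#5) > 3,980 (#33) > …
#38 has the top bid at or above the reserve (£8,480).
max(second-highest £6,610, reserve £5,930) = £6,610; the reserve does not bind.

#38 pays £6,610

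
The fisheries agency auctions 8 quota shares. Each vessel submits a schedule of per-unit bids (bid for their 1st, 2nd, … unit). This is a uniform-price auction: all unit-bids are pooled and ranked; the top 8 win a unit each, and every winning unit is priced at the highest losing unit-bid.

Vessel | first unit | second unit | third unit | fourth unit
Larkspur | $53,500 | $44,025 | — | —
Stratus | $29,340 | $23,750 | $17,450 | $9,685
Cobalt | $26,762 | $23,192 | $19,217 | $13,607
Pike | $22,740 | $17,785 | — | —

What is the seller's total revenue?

Total revenue: $142,280

All unit-bids, highest first — top 8: 53,500 (Larkspur-1), 44,025 (Larkspur-2), 29,340 (Stratus-1), 26,762 (Cobalt-1), 23,750 (Stratus-2), 23,192 (Cobalt-2), 22,740 (Pike-1), 19,217 (Cobalt-3)
First bid not allocated: $17,785.
Allocation: Cobalt 3, Larkspur 2, Pike 1, Stratus 2. Every unit priced at $17,785.
Revenue = 8 × 17,785 = $142,280.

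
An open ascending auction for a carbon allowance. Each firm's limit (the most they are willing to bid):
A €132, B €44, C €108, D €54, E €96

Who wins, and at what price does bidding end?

Sorting limits: 132 (A) > 108 (C) > 96 (E) > 54 (D) > 44 (B)
Once the price passes €108, only A is left; the hammer falls at C's limit of €108.

A wins at €108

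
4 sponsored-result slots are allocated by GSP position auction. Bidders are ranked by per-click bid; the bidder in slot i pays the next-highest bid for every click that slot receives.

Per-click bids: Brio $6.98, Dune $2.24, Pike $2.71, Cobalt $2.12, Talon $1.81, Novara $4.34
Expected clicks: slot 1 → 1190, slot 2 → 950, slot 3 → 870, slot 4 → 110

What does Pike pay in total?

Ranked by bid: $6.98 (Brio) > $4.34 (Novara) > $2.71 (Pike) > $2.24 (Dune) > $2.12 (Cobalt) > …
Pike holds slot 3 → pays next bid $2.24 × 870 clicks = $1948.80.

Pike pays $1948.80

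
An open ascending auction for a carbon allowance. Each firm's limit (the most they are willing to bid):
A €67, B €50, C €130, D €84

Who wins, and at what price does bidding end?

Limits ranked: 130 (C) > 84 (D) > 67 (A) > 50 (B)
D is the last rival to drop out, at €84; C remains and wins at that price.

C wins at €84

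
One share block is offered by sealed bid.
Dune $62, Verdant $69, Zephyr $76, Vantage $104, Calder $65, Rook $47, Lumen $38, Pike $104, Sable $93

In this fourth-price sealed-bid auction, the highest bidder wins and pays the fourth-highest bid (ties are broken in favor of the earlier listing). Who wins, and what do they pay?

Vantage pays $76

Fourth-price sealed-bid auction: the highest bidder wins and pays the fourth-highest bid.
Bids in order: 104 (Vantage) > 104 (Pike) > 93 (Sable) > 76 (Zephyr) > 69 (Verdant) > 65 (Calder) > …
Vantage and Pike tie at $104; tie-break gives it to Vantage.
Vantage is highest; pays the fourth-highest bid, $76.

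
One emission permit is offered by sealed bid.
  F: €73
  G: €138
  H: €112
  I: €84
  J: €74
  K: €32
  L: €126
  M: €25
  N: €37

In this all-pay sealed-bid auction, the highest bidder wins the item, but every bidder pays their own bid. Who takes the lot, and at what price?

G pays €138

All-pay sealed-bid auction: the highest bidder wins the item, but every bidder pays their own bid.
Bids in order: 138 (G) > 126 (L) > 112 (H) > 84 (I) > 74 (J) > 73 (F) > …
G is highest and takes the item; every bidder forfeits their bid.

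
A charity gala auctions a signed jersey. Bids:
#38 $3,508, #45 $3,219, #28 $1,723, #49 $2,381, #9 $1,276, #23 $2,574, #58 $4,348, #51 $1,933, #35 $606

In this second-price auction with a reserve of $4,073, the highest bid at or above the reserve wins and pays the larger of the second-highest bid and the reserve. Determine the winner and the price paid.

Bids ranked: 4,348 (#58) > 3,508 (#38) > 3,219 (#45) > 2,574 (#23) > 2,381 (#49) > 1,933 (#51) > …
#58 has the top bid at or above the reserve ($4,348).
Second-highest bid $3,508 is below the reserve $4,073, so the reserve binds → payment $4,073.

#58 pays $4,073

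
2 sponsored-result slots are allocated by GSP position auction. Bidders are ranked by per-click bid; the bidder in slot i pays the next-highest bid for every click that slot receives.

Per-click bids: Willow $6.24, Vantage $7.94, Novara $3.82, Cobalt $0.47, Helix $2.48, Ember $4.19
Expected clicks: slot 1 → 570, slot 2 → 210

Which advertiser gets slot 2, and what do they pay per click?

Willow; $4.19 per click

Per-click bids in order: $7.94 (Vantage) > $6.24 (Willow) > $4.19 (Ember) > …
Slot 2 goes to the second-ranked bidder, Willow, who pays the next bid down: $4.19/click.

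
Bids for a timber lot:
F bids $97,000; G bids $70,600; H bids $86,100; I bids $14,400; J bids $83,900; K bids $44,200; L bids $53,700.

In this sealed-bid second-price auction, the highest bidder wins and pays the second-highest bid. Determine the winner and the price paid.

F pays $86,100

Bids in order: 97,000 (F) > 86,100 (H) > 83,900 (J) > 70,600 (G) > 53,700 (L) > 44,200 (K) > …
F is highest; pays the second-highest bid, $86,100.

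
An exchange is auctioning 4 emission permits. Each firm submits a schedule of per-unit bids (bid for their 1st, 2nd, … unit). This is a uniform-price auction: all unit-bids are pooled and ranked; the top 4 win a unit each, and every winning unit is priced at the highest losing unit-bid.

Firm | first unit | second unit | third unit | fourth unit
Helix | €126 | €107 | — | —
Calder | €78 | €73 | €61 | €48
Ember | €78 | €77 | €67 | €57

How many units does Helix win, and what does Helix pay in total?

Helix: 2 units, pays €154

Pooled unit-bids ranked (top 4): 126 (Helix-1), 107 (Helix-2), 78 (Calder-1), 78 (Ember-1)
The (k+1)-th unit-bid is €77.
Helix wins 2 unit(s) at €77 each.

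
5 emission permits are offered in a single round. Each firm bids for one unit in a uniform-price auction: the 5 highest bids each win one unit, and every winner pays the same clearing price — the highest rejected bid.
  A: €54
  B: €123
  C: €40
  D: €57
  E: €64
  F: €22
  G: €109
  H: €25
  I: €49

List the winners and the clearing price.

B, G, E, D, A; each pays €49

Bids ranked high→low: 123 (B), 109 (G), 64 (E), 57 (D), 54 (A), 49 (I), 40 (C), …
Winners (5 units): B, G, E, D, A.
Clearing price = highest rejected bid = €49.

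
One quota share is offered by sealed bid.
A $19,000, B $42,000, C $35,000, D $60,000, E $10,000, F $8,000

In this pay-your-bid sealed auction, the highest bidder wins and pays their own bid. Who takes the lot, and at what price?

Pay-your-bid sealed auction: the highest bidder wins and pays their own bid.
Sorting bids: 60,000 (D) > 42,000 (B) > 35,000 (C) > 19,000 (A) > 10,000 (E) > 8,000 (F)
First-price: D pays what they bid, $60,000.

D pays $60,000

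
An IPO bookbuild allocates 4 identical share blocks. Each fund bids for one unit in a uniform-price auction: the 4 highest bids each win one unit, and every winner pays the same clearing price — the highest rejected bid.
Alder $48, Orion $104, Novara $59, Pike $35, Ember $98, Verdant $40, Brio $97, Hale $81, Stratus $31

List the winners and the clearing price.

Orion, Ember, Brio, Hale; each pays $59

Ordering the bids: 104 (Orion), 98 (Ember), 97 (Brio), 81 (Hale), 59 (Novara), 48 (Alder), …
Top 4: Orion, Ember, Brio, Hale.
Clearing price = highest rejected bid = $59.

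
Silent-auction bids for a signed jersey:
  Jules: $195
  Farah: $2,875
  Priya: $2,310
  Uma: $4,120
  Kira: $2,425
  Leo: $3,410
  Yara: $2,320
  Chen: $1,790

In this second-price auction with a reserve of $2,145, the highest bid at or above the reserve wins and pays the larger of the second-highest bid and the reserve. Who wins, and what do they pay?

Uma pays $3,410

Bids ranked: 4,120 (Uma) > 3,410 (Leo) > 2,875 (Farah) > 2,425 (Kira) > 2,320 (Yara) > 2,310 (Priya) > …
Uma has the top bid at or above the reserve ($4,120).
Second-highest bid $3,410 exceeds the reserve $2,145 → payment $3,410.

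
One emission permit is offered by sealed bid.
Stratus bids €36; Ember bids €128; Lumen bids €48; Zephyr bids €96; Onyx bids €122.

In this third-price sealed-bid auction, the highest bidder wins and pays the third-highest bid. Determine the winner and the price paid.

Third-price sealed-bid auction: the highest bidder wins and pays the third-highest bid.
Sorting bids: 128 (Ember) > 122 (Onyx) > 96 (Zephyr) > 48 (Lumen) > 36 (Stratus)
Ember is highest; pays the third-highest bid, €96.

Ember pays €96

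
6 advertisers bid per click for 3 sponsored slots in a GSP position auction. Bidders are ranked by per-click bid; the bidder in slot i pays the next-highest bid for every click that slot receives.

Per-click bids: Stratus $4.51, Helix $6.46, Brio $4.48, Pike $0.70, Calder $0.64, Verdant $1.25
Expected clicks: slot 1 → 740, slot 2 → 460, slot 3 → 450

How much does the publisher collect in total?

Total revenue: $5960.70

Sorting advertisers: $6.46 (Helix) > $4.51 (Stratus) > $4.48 (Brio) > $1.25 (Verdant) > …
Slot 1: Helix pays $4.51 × 740 = $3337.40
Slot 2: Stratus pays $4.48 × 460 = $2060.80
Slot 3: Brio pays $1.25 × 450 = $562.50
Total = $5960.70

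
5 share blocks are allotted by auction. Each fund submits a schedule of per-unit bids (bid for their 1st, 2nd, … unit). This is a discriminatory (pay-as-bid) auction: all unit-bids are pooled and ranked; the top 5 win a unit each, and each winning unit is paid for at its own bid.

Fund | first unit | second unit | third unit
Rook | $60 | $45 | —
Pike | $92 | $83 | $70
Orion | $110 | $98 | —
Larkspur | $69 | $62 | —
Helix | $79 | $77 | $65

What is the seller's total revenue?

Pooled unit-bids ranked (top 5): 110 (Orion-1), 98 (Orion-2), 92 (Pike-1), 83 (Pike-2), 79 (Helix-1)
Next rejected bid: $77 (not a price — pay-as-bid).
Each winning unit pays its own bid.
Revenue = 110 + 98 + 92 + 83 + 79 = $462.

Total revenue: $462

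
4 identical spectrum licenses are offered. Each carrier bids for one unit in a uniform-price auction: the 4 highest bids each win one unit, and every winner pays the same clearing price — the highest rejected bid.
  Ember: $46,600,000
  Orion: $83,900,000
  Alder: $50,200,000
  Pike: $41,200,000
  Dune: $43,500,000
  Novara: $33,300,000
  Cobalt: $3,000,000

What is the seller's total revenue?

Bids ranked high→low: 83,900,000 (Orion), 50,200,000 (Alder), 46,600,000 (Ember), 43,500,000 (Dune), 41,200,000 (Pike), 33,300,000 (Novara), …
The 4 highest are Orion, Alder, Ember, Dune.
Highest unsuccessful bid: $41,200,000 → clearing price.
Total revenue = 4 × $41,200,000 = $164,800,000.

Total revenue: $164,800,000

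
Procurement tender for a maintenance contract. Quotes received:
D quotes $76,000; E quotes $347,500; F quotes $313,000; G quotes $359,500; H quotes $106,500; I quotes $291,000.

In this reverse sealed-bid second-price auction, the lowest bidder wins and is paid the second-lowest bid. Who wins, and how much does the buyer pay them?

D is paid $106,500

Bids ranked: 76,000 (D) < 106,500 (H) < 291,000 (I) < 313,000 (F) < 347,500 (E) < 359,500 (G)
D wins with the lowest bid; price is set by the runner-up at $106,500.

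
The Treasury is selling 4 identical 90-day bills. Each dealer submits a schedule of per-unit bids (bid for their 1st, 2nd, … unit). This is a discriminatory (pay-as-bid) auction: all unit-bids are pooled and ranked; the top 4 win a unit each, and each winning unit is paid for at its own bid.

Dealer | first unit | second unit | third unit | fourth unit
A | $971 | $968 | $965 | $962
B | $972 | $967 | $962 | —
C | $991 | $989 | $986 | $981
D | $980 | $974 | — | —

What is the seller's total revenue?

Merging the schedules and taking the best 4: 991 (C-1), 989 (C-2), 986 (C-3), 981 (C-4)
Next rejected bid: $980 (not a price — pay-as-bid).
Each winning unit pays its own bid.
Revenue = 991 + 989 + 986 + 981 = $3,947.

Total revenue: $3,947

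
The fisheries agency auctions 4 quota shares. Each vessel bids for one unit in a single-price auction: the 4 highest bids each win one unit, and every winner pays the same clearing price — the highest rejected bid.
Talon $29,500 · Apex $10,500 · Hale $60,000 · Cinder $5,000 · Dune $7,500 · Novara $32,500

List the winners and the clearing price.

Hale, Novara, Talon, Apex; each pays $7,500

Sorting: 60,000 (Hale), 32,500 (Novara), 29,500 (Talon), 10,500 (Apex), 7,500 (Dune), 5,000 (Cinder)
The 4 highest are Hale, Novara, Talon, Apex.
Clearing price = highest rejected bid = $7,500.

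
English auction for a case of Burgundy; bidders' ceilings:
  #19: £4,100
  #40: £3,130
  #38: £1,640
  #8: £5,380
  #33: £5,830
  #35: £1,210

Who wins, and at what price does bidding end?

Limits in order: 5,830 (#33) > 5,380 (#8) > 4,100 (#19) > 3,130 (#40) > 1,640 (#38) > 1,210 (#35)
#8 is the last rival to drop out, at £5,380; #33 remains and wins at that price.

#33 wins at £5,380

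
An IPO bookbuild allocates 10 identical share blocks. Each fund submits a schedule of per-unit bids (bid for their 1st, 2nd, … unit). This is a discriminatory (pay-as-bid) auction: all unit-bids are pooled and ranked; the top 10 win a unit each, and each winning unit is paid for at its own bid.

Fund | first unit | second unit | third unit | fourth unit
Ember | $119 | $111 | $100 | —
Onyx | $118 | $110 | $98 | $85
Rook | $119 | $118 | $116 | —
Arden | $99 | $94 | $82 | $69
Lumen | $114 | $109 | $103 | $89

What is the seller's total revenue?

Pooled unit-bids ranked (top 10): 119 (Ember-1), 119 (Rook-1), 118 (Onyx-1), 118 (Rook-2), 116 (Rook-3), 114 (Lumen-1), 111 (Ember-2), 110 (Onyx-2), 109 (Lumen-2), 103 (Lumen-3)
Next rejected bid: $100 (not a price — pay-as-bid).
Each winning unit pays its own bid.
Revenue = 119 + 119 + 118 + 118 + 116 + 114 + 111 + 110 + 109 + 103 = $1,137.

Total revenue: $1,137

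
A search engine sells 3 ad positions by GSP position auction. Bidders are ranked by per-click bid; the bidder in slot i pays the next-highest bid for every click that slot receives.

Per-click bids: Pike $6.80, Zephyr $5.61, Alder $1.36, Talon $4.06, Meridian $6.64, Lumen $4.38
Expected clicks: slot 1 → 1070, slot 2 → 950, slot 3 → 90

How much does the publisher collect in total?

Total revenue: $12828.50

Sorting advertisers: $6.80 (Pike) > $6.64 (Meridian) > $5.61 (Zephyr) > $4.38 (Lumen) > …
Slot 1: Pike pays $6.64 × 1070 = $7104.80
Slot 2: Meridian pays $5.61 × 950 = $5329.50
Slot 3: Zephyr pays $4.38 × 90 = $394.20
Total = $12828.50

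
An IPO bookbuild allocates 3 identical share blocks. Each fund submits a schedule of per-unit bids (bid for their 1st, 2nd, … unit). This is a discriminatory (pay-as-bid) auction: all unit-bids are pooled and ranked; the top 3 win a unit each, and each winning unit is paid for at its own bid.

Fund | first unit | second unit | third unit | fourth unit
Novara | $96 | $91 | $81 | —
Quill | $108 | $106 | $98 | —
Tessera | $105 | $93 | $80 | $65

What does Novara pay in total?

All unit-bids, highest first — top 3: 108 (Quill-1), 106 (Quill-2), 105 (Tessera-1)
Next rejected bid: $98 (not a price — pay-as-bid).
Novara wins no units.

Novara pays $0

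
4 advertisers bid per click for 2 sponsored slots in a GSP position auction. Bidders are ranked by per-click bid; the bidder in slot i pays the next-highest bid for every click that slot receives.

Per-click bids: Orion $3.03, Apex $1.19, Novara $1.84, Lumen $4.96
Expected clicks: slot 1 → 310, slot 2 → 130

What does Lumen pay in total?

Per-click bids in order: $4.96 (Lumen) > $3.03 (Orion) > $1.84 (Novara) > …
Lumen holds slot 1 → pays next bid $3.03 × 310 clicks = $939.30.

Lumen pays $939.30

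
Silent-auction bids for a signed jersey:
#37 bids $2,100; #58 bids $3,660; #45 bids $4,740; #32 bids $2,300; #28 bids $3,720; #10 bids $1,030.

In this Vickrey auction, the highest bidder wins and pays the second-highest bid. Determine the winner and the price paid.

#45 pays $3,720

Bids in order: 4,740 (#45) > 3,720 (#28) > 3,660 (#58) > 2,300 (#32) > 2,100 (#37) > 1,030 (#10)
#45 is highest; pays the second-highest bid, $3,720.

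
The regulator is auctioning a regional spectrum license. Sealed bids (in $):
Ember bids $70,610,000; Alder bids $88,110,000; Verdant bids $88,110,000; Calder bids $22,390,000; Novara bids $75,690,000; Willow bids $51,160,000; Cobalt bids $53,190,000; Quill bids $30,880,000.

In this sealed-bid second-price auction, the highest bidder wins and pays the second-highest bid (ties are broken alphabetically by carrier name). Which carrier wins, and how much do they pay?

Sorting bids: 88,110,000 (Alder) > 88,110,000 (Verdant) > 75,690,000 (Novara) > 70,610,000 (Ember) > 53,190,000 (Cobalt) > 51,160,000 (Willow) > …
Alder and Verdant tie at $88,110,000; tie-break gives it to Alder.
Second-price: Alder pays Verdant's bid of $88,110,000.

Alder pays $88,110,000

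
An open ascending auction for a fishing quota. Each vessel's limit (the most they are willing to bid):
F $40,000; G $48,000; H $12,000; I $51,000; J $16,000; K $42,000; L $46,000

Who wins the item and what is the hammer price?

Limits ranked: 51,000 (I) > 48,000 (G) > 46,000 (L) > 42,000 (K) > 40,000 (F) > 16,000 (J) > …
Once the price passes $48,000, only I is left; the hammer falls at G's limit of $48,000.

I wins at $48,000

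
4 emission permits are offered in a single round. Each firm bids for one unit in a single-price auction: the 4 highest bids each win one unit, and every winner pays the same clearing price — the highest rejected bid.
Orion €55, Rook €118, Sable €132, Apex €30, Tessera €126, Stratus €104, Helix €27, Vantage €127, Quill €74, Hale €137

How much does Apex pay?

Ordering the bids: 137 (Hale), 132 (Sable), 127 (Vantage), 126 (Tessera), 118 (Rook), 104 (Stratus), …
Winners (4 units): Hale, Sable, Vantage, Tessera.
Highest unsuccessful bid: €118 → clearing price.
Apex does not win → pays €0.

Apex pays €0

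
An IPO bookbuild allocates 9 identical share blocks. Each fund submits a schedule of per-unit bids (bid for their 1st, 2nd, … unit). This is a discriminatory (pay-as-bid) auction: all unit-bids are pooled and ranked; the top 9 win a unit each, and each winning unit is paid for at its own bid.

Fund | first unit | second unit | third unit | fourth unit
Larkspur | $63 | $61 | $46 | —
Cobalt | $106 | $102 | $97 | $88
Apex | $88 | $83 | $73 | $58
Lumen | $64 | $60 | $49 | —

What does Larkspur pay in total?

Merging the schedules and taking the best 9: 106 (Cobalt-1), 102 (Cobalt-2), 97 (Cobalt-3), 88 (Cobalt-4), 88 (Apex-1), 83 (Apex-2), 73 (Apex-3), 64 (Lumen-1), 63 (Larkspur-1)
Next rejected bid: $61 (not a price — pay-as-bid).
Larkspur's winning unit-bids: 63 = $63.

Larkspur pays $63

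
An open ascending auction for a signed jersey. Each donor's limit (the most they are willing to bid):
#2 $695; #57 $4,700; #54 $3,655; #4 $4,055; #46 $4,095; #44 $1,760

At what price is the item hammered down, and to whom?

Limits ranked: 4,700 (#57) > 4,095 (#46) > 4,055 (#4) > 3,655 (#54) > 1,760 (#44) > 695 (#2)
Bidding ends when #46 exits at $4,095; #57 takes it.

#57 wins at $4,095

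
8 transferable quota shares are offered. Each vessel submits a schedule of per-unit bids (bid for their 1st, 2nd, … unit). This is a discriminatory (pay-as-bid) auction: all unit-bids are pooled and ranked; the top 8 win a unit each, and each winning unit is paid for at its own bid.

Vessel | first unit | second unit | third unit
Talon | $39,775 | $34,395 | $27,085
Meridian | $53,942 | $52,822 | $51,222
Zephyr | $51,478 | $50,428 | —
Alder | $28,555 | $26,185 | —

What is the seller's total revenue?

All unit-bids, highest first — top 8: 53,942 (Meridian-1), 52,822 (Meridian-2), 51,478 (Zephyr-1), 51,222 (Meridian-3), 50,428 (Zephyr-2), 39,775 (Talon-1), 34,395 (Talon-2), 28,555 (Alder-1)
Next rejected bid: $27,085 (not a price — pay-as-bid).
Each winning unit pays its own bid.
Revenue = 53,942 + 52,822 + 51,478 + 51,222 + 50,428 + 39,775 + 34,395 + 28,555 = $362,617.

Total revenue: $362,617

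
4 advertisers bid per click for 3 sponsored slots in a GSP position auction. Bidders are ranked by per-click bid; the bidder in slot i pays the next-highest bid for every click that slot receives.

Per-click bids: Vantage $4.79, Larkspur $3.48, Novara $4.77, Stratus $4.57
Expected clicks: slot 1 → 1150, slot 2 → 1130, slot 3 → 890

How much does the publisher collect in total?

Per-click bids in order: $4.79 (Vantage) > $4.77 (Novara) > $4.57 (Stratus) > $3.48 (Larkspur)
Slot 1: Vantage pays $4.77 × 1150 = $5485.50
Slot 2: Novara pays $4.57 × 1130 = $5164.10
Slot 3: Stratus pays $3.48 × 890 = $3097.20
Total = $13746.80

Total revenue: $13746.80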